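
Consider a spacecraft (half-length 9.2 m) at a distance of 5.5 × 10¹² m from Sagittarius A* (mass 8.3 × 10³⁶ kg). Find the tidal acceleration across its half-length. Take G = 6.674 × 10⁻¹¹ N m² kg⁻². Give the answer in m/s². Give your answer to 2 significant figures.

Δg = 2GMr/d³
   = 2 × (6.674 × 10⁻¹¹) × (8.3 × 10³⁶) × (9.2) / (5.5 × 10¹²)³
   = 6.1 × 10⁻¹¹ m/s²

6.1 × 10⁻¹¹ m/s²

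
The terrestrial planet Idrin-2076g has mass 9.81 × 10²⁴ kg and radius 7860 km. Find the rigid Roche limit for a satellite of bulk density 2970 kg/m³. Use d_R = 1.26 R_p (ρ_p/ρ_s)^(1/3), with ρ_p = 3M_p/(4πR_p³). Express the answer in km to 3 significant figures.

ρ_p = 3M_p/(4πR_p³) = 3 × (9.81 × 10²⁴) / (4π × (7.86 × 10⁶ m)³) = 4820 kg/m³
d_R = 1.26 × 7860 km × (4820/2970)^(1/3)
    = 11600 km

11600 km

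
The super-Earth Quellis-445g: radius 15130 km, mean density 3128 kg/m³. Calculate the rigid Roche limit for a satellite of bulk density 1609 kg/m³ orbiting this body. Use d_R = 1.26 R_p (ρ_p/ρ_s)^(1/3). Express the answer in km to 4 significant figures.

23790 km

d_R = 1.26 × 15130 km × (3128/1609)^(1/3)
    = 23790 km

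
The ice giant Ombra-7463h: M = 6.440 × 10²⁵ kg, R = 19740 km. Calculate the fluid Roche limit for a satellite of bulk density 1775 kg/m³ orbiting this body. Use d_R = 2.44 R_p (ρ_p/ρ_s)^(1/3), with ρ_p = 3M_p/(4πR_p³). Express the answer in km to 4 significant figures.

ρ_p = 3M_p/(4πR_p³) = 3 × (6.440 × 10²⁵) / (4π × (1.974 × 10⁷ m)³) = 1999 kg/m³
d_R = 2.44 × 19740 km × (1999/1775)^(1/3)
    = 50110 km

50110 km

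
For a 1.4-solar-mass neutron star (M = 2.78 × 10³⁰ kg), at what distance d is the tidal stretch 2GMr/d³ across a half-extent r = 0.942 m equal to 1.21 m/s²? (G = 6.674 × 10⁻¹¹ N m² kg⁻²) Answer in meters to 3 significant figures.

2GMr/d³ = a_tidal  ⇒  d = (2GMr / a_tidal)^(1/3)
d = (2 × 6.674×10⁻¹¹ × (2.78 × 10³⁰) × (0.942) / (1.21))^(1/3)
  = 6.61 × 10⁶ m

6.61 × 10⁶ m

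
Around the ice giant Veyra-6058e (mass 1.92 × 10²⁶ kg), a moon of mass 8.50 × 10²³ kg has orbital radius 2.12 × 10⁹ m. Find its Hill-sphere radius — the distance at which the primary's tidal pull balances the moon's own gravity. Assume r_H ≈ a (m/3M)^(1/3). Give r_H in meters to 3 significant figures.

r_H ≈ a (m/3M)^(1/3)
    = (2.12 × 10⁹) × (8.50 × 10²³ / (3 × 1.92 × 10²⁶))^(1/3)
    = 2.41 × 10⁸ m

2.41 × 10⁸ m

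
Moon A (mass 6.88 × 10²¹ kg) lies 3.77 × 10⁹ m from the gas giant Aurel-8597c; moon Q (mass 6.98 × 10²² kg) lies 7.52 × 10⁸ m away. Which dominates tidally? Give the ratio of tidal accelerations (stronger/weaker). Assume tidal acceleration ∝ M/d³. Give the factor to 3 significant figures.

The tide-raising term goes as M/d³ (the gradient of a 1/d² field).
Moon A: (6.88 × 10²¹) / (3.77 × 10⁹)³ = 1.284 × 10⁻⁷
Moon Q: (6.98 × 10²²) / (7.52 × 10⁸)³ = 1.641 × 10⁻⁴
Ratio (larger/smaller) = 1280

Moon Q, by a factor of ≈ 1280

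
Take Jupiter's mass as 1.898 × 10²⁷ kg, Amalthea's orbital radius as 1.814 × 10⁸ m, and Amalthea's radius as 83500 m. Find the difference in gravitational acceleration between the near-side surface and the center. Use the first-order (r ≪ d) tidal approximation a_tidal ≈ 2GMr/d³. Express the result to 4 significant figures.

3.544 × 10⁻³ m/s²

Δg = 2GMr/d³
   = 2 × (6.674 × 10⁻¹¹) × (1.898 × 10²⁷) × (83500) / (1.814 × 10⁸)³
   = 3.544 × 10⁻³ m/s²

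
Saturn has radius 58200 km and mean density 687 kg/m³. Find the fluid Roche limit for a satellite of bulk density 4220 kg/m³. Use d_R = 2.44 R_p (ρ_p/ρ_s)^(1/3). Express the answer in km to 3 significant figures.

d_R = 2.44 × 58200 km × (687/4220)^(1/3)
    = 77500 km

77500 km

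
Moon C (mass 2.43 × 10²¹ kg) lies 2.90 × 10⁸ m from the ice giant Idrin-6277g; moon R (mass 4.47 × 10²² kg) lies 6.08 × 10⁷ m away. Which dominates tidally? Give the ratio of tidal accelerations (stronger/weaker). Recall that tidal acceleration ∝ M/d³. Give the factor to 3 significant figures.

Moon R, by a factor of ≈ 2000

The tide-raising term goes as M/d³ (the gradient of a 1/d² field).
Moon C: (2.43 × 10²¹) / (2.90 × 10⁸)³ = 9.964 × 10⁻⁵
Moon R: (4.47 × 10²²) / (6.08 × 10⁷)³ = 1.989 × 10⁻¹
Ratio (larger/smaller) = 2000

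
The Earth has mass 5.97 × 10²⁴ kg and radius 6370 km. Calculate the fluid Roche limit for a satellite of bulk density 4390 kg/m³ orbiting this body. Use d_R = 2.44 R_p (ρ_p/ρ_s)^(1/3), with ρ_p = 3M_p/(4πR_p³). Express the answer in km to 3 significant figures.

16800 km

ρ_p = 3M_p/(4πR_p³) = 3 × (5.97 × 10²⁴) / (4π × (6.37 × 10⁶ m)³) = 5510 kg/m³
d_R = 2.44 × 6370 km × (5510/4390)^(1/3)
    = 16800 km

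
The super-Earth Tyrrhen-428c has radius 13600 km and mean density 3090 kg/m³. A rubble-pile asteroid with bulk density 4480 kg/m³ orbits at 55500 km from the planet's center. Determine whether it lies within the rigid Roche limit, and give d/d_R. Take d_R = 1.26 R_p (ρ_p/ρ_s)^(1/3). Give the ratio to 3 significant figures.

d_R = 1.26 × (13600 km) × (3090/4480)^(1/3) = 15140 km
d/d_R = (55500) / (15140) = 3.67
Since d/d_R > 1, the body is outside the Roche limit.

outside; d/d_R ≈ 3.67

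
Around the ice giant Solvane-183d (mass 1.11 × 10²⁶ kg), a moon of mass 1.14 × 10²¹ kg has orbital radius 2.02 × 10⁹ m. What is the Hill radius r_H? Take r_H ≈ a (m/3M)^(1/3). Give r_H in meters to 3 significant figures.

3.04 × 10⁷ m

r_H ≈ a (m/3M)^(1/3)
    = (2.02 × 10⁹) × (1.14 × 10²¹ / (3 × 1.11 × 10²⁶))^(1/3)
    = 3.04 × 10⁷ m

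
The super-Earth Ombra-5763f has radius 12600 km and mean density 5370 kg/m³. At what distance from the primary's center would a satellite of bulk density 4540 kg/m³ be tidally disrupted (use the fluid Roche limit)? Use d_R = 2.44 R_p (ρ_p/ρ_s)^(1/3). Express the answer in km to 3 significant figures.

d_R = 2.44 × 12600 km × (5370/4540)^(1/3)
    = 32500 km

32500 km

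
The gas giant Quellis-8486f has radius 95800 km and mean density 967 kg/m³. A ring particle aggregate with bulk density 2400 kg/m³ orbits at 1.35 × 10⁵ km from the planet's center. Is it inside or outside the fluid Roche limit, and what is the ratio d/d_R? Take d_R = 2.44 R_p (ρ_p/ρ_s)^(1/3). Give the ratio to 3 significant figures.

inside; d/d_R ≈ 0.782

d_R = 2.44 × (95800 km) × (967/2400)^(1/3) = 1.726 × 10⁵ km
d/d_R = (1.35 × 10⁵) / (1.726 × 10⁵) = 0.782
Since d/d_R < 1, the body is inside the Roche limit.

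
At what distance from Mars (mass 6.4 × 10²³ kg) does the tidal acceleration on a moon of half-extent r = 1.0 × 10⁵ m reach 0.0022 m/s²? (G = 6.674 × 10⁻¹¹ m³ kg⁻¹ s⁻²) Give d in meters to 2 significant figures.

2GMr/d³ = a_tidal  ⇒  d = (2GMr / a_tidal)^(1/3)
d = (2 × 6.674×10⁻¹¹ × (6.4 × 10²³) × (1.0 × 10⁵) / (0.0022))^(1/3)
  = 1.6 × 10⁷ m

1.6 × 10⁷ m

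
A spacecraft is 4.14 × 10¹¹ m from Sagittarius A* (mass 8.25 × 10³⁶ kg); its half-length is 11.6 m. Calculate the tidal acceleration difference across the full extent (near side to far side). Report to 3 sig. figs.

3.60 × 10⁻⁷ m/s²

Δg = 4GMr/d³
   = 4 × (6.674 × 10⁻¹¹) × (8.25 × 10³⁶) × (11.6) / (4.14 × 10¹¹)³
   = 3.60 × 10⁻⁷ m/s²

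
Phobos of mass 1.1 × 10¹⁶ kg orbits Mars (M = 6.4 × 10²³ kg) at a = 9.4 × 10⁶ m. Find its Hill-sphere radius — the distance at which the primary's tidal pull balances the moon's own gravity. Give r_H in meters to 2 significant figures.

1.7 × 10⁴ m

r_H ≈ a (m/3M)^(1/3)
    = (9.4 × 10⁶) × (1.1 × 10¹⁶ / (3 × 6.4 × 10²³))^(1/3)
    = 1.7 × 10⁴ m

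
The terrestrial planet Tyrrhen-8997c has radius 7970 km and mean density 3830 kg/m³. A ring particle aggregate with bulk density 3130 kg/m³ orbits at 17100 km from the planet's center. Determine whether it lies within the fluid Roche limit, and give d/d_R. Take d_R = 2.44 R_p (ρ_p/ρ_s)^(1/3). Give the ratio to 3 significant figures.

inside; d/d_R ≈ 0.822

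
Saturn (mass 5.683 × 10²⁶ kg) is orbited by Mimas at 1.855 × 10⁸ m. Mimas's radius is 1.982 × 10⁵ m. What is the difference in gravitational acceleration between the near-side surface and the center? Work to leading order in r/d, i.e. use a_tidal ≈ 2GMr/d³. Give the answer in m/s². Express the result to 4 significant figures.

a_tidal = 2GMr/d³
        = 2 × (6.674 × 10⁻¹¹) × (5.683 × 10²⁶) × (1.982 × 10⁵) / (1.855 × 10⁸)³
        = 2.355 × 10⁻³ m/s²

2.355 × 10⁻³ m/s²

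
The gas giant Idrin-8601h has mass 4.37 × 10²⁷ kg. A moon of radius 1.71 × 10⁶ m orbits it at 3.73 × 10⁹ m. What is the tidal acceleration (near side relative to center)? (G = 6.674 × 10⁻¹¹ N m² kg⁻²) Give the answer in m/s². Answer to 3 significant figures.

Differencing GM/(d−r)² and GM/d² to first order in r/d gives 2GMr/d³.
a_tidal = 2GMr/d³
        = 2 × (6.674 × 10⁻¹¹) × (4.37 × 10²⁷) × (1.71 × 10⁶) / (3.73 × 10⁹)³
        = 1.92 × 10⁻⁵ m/s²

1.92 × 10⁻⁵ m/s²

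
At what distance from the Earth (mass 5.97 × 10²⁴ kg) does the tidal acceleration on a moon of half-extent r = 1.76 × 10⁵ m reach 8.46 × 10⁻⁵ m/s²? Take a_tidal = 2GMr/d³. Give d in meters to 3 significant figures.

1.18 × 10⁸ m

2GMr/d³ = a_tidal  ⇒  d = (2GMr / a_tidal)^(1/3)
d = (2 × 6.674×10⁻¹¹ × (5.97 × 10²⁴) × (1.76 × 10⁵) / (8.46 × 10⁻⁵))^(1/3)
  = 1.18 × 10⁸ m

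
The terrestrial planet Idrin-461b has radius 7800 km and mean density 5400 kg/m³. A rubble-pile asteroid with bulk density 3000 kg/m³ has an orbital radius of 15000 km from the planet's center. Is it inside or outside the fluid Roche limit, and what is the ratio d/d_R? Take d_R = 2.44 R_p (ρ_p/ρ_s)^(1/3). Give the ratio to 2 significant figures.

inside; d/d_R ≈ 0.65

d_R = 2.44 × (7800 km) × (5400/3000)^(1/3) = 23150 km
d/d_R = (15000) / (23150) = 0.65
Since d/d_R < 1, the body is inside the Roche limit.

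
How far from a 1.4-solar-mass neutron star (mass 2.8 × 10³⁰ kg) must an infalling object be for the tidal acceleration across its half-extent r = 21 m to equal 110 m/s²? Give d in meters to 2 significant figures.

4.1 × 10⁶ m

2GMr/d³ = a_tidal  ⇒  d = (2GMr / a_tidal)^(1/3)
d = (2 × 6.674×10⁻¹¹ × (2.8 × 10³⁰) × (21) / (110))^(1/3)
  = 4.1 × 10⁶ m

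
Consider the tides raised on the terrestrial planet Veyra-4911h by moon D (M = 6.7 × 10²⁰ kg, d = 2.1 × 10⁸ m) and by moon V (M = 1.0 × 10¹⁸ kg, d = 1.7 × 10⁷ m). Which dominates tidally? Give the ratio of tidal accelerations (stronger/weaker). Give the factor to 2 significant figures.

Compare M/d³ for the two perturbers:
Moon D: (6.7 × 10²⁰) / (2.1 × 10⁸)³ = 7.235 × 10⁻⁵
Moon V: (1.0 × 10¹⁸) / (1.7 × 10⁷)³ = 2.035 × 10⁻⁴
Ratio (larger/smaller) = 2.8

Moon V, by a factor of ≈ 2.8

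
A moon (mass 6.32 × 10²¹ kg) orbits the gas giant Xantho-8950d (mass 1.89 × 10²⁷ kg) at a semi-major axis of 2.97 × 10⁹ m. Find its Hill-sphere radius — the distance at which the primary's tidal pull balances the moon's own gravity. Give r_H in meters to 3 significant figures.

r_H ≈ a (m/3M)^(1/3)
    = (2.97 × 10⁹) × (6.32 × 10²¹ / (3 × 1.89 × 10²⁷))^(1/3)
    = 3.08 × 10⁷ m

3.08 × 10⁷ m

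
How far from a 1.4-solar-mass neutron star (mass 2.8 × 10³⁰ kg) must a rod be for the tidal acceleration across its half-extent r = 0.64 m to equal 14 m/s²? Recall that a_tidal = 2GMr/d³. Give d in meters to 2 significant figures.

2.6 × 10⁶ m

2GMr/d³ = a_tidal  ⇒  d = (2GMr / a_tidal)^(1/3)
d = (2 × 6.674×10⁻¹¹ × (2.8 × 10³⁰) × (0.64) / (14))^(1/3)
  = 2.6 × 10⁶ m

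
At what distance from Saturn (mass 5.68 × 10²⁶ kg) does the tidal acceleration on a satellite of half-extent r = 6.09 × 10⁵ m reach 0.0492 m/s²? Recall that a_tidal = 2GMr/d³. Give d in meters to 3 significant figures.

2GMr/d³ = a_tidal  ⇒  d = (2GMr / a_tidal)^(1/3)
d = (2 × 6.674×10⁻¹¹ × (5.68 × 10²⁶) × (6.09 × 10⁵) / (0.0492))^(1/3)
  = 9.79 × 10⁷ m

9.79 × 10⁷ m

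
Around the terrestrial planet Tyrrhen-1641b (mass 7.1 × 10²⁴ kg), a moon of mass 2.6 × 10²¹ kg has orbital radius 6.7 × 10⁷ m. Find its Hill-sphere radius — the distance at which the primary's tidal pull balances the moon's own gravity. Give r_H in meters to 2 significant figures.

3.3 × 10⁶ m

r_H ≈ a (m/3M)^(1/3)
    = (6.7 × 10⁷) × (2.6 × 10²¹ / (3 × 7.1 × 10²⁴))^(1/3)
    = 3.3 × 10⁶ m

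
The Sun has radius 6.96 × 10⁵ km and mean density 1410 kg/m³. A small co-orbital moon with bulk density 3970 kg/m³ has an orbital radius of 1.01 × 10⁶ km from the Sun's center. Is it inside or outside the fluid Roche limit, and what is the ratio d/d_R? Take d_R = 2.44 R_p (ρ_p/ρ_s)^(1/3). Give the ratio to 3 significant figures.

inside; d/d_R ≈ 0.840

d_R = 2.44 × (6.96 × 10⁵ km) × (1410/3970)^(1/3) = 1.203 × 10⁶ km
d/d_R = (1.01 × 10⁶) / (1.203 × 10⁶) = 0.840
Since d/d_R < 1, the body is inside the Roche limit.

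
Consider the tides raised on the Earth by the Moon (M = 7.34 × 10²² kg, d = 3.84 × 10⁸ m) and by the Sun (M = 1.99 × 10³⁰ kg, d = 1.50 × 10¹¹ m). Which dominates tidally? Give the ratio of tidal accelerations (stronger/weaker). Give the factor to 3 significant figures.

The Moon, by a factor of ≈ 2.20

Tidal stretch scales as M/d³; compute that for each body.
The Moon: (7.34 × 10²²) / (3.84 × 10⁸)³ = 1.296 × 10⁻³
The Sun: (1.99 × 10³⁰) / (1.50 × 10¹¹)³ = 5.896 × 10⁻⁴
Ratio (larger/smaller) = 2.20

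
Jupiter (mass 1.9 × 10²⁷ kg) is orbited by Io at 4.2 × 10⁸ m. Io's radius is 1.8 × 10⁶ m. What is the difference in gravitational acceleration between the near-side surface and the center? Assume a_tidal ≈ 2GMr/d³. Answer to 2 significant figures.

Δa = 2GMr/d³
   = 2 × (6.674 × 10⁻¹¹) × (1.9 × 10²⁷) × (1.8 × 10⁶) / (4.2 × 10⁸)³
   = 6.2 × 10⁻³ m/s²

6.2 × 10⁻³ m/s²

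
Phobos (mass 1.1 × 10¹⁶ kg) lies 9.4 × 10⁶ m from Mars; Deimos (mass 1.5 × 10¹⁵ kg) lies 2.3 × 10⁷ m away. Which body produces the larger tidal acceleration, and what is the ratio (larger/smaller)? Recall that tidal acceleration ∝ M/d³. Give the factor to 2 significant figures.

Phobos, by a factor of ≈ 110

The tide-raising term goes as M/d³ (the gradient of a 1/d² field).
Phobos: (1.1 × 10¹⁶) / (9.4 × 10⁶)³ = 1.324 × 10⁻⁵
Deimos: (1.5 × 10¹⁵) / (2.3 × 10⁷)³ = 1.233 × 10⁻⁷
Ratio (larger/smaller) = 110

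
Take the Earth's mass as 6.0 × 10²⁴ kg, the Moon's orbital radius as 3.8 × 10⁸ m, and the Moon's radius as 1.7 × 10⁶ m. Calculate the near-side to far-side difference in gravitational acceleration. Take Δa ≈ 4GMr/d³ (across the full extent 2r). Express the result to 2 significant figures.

5.0 × 10⁻⁵ m/s²

Δg = 4GMr/d³
   = 4 × (6.674 × 10⁻¹¹) × (6.0 × 10²⁴) × (1.7 × 10⁶) / (3.8 × 10⁸)³
   = 5.0 × 10⁻⁵ m/s²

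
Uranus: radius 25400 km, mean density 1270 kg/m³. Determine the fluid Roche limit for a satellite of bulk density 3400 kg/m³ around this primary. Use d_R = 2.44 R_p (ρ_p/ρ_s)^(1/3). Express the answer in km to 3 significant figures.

44600 km

d_R = 2.44 × 25400 km × (1270/3400)^(1/3)
    = 44600 km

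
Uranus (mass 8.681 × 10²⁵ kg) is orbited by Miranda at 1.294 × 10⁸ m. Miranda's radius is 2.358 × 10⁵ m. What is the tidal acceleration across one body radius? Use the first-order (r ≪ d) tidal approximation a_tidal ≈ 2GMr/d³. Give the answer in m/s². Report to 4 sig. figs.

1.261 × 10⁻³ m/s²

The tidal stretch is the gradient of GM/d² times the body's extent r, hence the 1/d³ dependence.
Δa = 2GMr/d³
   = 2 × (6.674 × 10⁻¹¹) × (8.681 × 10²⁵) × (2.358 × 10⁵) / (1.294 × 10⁸)³
   = 1.261 × 10⁻³ m/s²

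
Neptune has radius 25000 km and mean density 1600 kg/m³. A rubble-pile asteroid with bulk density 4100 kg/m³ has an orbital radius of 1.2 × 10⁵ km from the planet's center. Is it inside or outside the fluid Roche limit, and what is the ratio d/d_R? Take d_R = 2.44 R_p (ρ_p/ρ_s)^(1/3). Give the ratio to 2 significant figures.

outside; d/d_R ≈ 2.7

d_R = 2.44 × (25000 km) × (1600/4100)^(1/3) = 44580 km
d/d_R = (1.2 × 10⁵) / (44580) = 2.7
Since d/d_R > 1, the body is outside the Roche limit.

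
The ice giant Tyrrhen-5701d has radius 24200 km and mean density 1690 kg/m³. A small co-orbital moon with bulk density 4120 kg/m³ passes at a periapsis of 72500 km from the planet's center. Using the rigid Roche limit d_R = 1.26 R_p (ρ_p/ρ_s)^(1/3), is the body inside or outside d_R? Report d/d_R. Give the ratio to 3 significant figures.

outside; d/d_R ≈ 3.20

d_R = 1.26 × (24200 km) × (1690/4120)^(1/3) = 22660 km
d/d_R = (72500) / (22660) = 3.20
Since d/d_R > 1, the body is outside the Roche limit.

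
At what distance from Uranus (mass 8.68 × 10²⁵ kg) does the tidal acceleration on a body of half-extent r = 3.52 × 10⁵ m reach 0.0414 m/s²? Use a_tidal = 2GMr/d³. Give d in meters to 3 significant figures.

2GMr/d³ = a_tidal  ⇒  d = (2GMr / a_tidal)^(1/3)
d = (2 × 6.674×10⁻¹¹ × (8.68 × 10²⁵) × (3.52 × 10⁵) / (0.0414))^(1/3)
  = 4.62 × 10⁷ m

4.62 × 10⁷ m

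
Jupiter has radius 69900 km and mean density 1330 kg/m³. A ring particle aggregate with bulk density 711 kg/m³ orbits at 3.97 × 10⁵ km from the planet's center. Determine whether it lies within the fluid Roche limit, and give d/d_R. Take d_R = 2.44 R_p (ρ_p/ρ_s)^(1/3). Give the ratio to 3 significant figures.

d_R = 2.44 × (69900 km) × (1330/711)^(1/3) = 2.101 × 10⁵ km
d/d_R = (3.97 × 10⁵) / (2.101 × 10⁵) = 1.89
Since d/d_R > 1, the body is outside the Roche limit.

outside; d/d_R ≈ 1.89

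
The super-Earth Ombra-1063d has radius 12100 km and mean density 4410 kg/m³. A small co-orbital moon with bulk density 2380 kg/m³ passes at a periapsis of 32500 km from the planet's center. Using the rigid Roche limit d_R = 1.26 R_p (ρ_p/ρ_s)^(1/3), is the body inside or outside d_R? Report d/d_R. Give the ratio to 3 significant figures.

d_R = 1.26 × (12100 km) × (4410/2380)^(1/3) = 18730 km
d/d_R = (32500) / (18730) = 1.74
Since d/d_R > 1, the body is outside the Roche limit.

outside; d/d_R ≈ 1.74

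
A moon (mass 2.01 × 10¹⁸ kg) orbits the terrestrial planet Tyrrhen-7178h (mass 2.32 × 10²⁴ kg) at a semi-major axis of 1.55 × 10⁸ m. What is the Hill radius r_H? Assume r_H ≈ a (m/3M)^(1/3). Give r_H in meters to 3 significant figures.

1.02 × 10⁶ m

r_H ≈ a (m/3M)^(1/3)
    = (1.55 × 10⁸) × (2.01 × 10¹⁸ / (3 × 2.32 × 10²⁴))^(1/3)
    = 1.02 × 10⁶ m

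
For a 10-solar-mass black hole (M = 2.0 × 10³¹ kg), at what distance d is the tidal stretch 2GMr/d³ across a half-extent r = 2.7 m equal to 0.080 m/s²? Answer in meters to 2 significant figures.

4.5 × 10⁷ m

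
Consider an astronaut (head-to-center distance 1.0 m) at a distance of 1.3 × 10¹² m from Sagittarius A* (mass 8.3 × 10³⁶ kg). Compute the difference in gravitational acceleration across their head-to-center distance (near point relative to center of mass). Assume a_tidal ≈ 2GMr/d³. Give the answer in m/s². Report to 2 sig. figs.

5.0 × 10⁻¹⁰ m/s²

a_tidal = 2GMr/d³
        = 2 × (6.674 × 10⁻¹¹) × (8.3 × 10³⁶) × (1.0) / (1.3 × 10¹²)³
        = 5.0 × 10⁻¹⁰ m/s²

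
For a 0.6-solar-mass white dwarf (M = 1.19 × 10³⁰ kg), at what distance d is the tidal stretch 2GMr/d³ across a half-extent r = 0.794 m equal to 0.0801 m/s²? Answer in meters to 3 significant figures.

1.16 × 10⁷ m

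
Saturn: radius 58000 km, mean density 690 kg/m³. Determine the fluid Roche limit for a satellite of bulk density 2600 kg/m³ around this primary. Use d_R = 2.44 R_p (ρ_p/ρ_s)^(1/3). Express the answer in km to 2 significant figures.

d_R = 2.44 × 58000 km × (690/2600)^(1/3)
    = 91000 km

91000 km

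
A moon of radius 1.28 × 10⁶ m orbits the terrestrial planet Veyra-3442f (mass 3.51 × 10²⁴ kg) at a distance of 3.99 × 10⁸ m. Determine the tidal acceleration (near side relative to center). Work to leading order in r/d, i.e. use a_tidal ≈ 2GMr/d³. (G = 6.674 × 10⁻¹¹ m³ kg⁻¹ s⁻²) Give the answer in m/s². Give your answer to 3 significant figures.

The tidal stretch is the gradient of GM/d² times the body's extent r, hence the 1/d³ dependence.
Δg = 2GMr/d³
   = 2 × (6.674 × 10⁻¹¹) × (3.51 × 10²⁴) × (1.28 × 10⁶) / (3.99 × 10⁸)³
   = 9.44 × 10⁻⁶ m/s²

9.44 × 10⁻⁶ m/s²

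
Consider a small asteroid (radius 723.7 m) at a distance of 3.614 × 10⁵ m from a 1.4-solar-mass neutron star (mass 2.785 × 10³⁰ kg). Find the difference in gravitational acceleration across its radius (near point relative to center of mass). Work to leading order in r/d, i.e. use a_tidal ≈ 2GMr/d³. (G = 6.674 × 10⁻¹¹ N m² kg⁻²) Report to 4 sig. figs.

5.699 × 10⁶ m/s²

Δg = 2GMr/d³
   = 2 × (6.674 × 10⁻¹¹) × (2.785 × 10³⁰) × (723.7) / (3.614 × 10⁵)³
   = 5.699 × 10⁶ m/s²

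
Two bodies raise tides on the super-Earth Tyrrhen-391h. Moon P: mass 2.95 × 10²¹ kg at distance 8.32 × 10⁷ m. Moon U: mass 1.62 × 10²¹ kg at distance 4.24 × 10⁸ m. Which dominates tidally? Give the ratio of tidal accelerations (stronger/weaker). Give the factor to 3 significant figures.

Moon P, by a factor of ≈ 241

Tidal acceleration ∝ M/d³, so compare M/d³ for each.
Moon P: (2.95 × 10²¹) / (8.32 × 10⁷)³ = 5.122 × 10⁻³
Moon U: (1.62 × 10²¹) / (4.24 × 10⁸)³ = 2.125 × 10⁻⁵
Ratio (larger/smaller) = 241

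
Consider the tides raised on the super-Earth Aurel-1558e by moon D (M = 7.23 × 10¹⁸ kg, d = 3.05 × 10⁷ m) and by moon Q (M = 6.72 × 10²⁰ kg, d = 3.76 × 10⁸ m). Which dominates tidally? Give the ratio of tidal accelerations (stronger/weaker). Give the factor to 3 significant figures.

Moon D, by a factor of ≈ 20.2

The tide-raising term goes as M/d³ (the gradient of a 1/d² field).
Moon D: (7.23 × 10¹⁸) / (3.05 × 10⁷)³ = 2.548 × 10⁻⁴
Moon Q: (6.72 × 10²⁰) / (3.76 × 10⁸)³ = 1.264 × 10⁻⁵
Ratio (larger/smaller) = 20.2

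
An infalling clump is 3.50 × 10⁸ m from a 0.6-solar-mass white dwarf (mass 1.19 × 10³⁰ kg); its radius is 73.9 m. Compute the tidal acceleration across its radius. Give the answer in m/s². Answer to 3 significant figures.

Δa = 2GMr/d³
   = 2 × (6.674 × 10⁻¹¹) × (1.19 × 10³⁰) × (73.9) / (3.50 × 10⁸)³
   = 2.74 × 10⁻⁴ m/s²

2.74 × 10⁻⁴ m/s²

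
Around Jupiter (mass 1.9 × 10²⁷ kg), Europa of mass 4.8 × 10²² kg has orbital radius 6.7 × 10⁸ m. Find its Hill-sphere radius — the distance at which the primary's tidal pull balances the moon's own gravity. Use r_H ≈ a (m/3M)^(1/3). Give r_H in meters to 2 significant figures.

r_H ≈ a (m/3M)^(1/3)
    = (6.7 × 10⁸) × (4.8 × 10²² / (3 × 1.9 × 10²⁷))^(1/3)
    = 1.4 × 10⁷ m

1.4 × 10⁷ m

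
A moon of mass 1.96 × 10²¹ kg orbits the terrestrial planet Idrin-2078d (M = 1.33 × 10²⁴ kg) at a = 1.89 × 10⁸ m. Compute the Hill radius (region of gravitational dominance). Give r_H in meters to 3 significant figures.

1.49 × 10⁷ m

r_H ≈ a (m/3M)^(1/3)
    = (1.89 × 10⁸) × (1.96 × 10²¹ / (3 × 1.33 × 10²⁴))^(1/3)
    = 1.49 × 10⁷ m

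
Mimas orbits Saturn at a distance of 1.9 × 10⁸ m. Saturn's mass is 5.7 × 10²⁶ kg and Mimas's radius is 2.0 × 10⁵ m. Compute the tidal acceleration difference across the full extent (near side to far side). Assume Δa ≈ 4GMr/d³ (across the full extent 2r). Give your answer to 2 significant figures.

4.4 × 10⁻³ m/s²

Δg = 4GMr/d³
   = 4 × (6.674 × 10⁻¹¹) × (5.7 × 10²⁶) × (2.0 × 10⁵) / (1.9 × 10⁸)³
   = 4.4 × 10⁻³ m/s²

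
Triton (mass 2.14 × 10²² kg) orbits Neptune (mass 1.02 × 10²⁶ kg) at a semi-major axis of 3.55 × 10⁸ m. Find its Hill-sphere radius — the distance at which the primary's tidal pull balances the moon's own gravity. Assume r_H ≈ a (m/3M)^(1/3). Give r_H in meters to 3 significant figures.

r_H ≈ a (m/3M)^(1/3)
    = (3.55 × 10⁸) × (2.14 × 10²² / (3 × 1.02 × 10²⁶))^(1/3)
    = 1.46 × 10⁷ m

1.46 × 10⁷ m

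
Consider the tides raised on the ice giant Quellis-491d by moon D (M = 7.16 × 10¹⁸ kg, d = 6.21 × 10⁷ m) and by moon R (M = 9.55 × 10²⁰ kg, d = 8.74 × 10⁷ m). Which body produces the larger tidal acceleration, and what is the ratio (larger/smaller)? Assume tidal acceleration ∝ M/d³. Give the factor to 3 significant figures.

Moon R, by a factor of ≈ 47.8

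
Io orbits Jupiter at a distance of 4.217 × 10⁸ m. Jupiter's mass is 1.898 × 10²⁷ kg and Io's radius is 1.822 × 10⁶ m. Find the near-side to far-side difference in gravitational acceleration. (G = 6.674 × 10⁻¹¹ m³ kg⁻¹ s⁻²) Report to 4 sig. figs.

1.231 × 10⁻² m/s²

Δg = 4GMr/d³
   = 4 × (6.674 × 10⁻¹¹) × (1.898 × 10²⁷) × (1.822 × 10⁶) / (4.217 × 10⁸)³
   = 1.231 × 10⁻² m/s²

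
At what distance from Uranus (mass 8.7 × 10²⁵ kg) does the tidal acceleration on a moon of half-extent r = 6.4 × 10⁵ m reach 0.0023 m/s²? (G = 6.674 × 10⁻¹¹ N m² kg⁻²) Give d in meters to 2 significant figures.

2GMr/d³ = a_tidal  ⇒  d = (2GMr / a_tidal)^(1/3)
d = (2 × 6.674×10⁻¹¹ × (8.7 × 10²⁵) × (6.4 × 10⁵) / (0.0023))^(1/3)
  = 1.5 × 10⁸ m

1.5 × 10⁸ m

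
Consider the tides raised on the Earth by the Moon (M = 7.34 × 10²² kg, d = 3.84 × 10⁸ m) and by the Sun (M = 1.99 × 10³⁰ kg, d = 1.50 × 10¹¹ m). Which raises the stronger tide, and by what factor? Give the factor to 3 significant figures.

The tide-raising term goes as M/d³ (the gradient of a 1/d² field).
The Moon: (7.34 × 10²²) / (3.84 × 10⁸)³ = 1.296 × 10⁻³
The Sun: (1.99 × 10³⁰) / (1.50 × 10¹¹)³ = 5.896 × 10⁻⁴
Ratio (larger/smaller) = 2.20

The Moon, by a factor of ≈ 2.20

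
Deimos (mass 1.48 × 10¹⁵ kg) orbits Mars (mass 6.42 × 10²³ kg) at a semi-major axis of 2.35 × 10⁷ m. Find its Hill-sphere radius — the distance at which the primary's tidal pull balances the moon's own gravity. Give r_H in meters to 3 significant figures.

2.15 × 10⁴ m

r_H ≈ a (m/3M)^(1/3)
    = (2.35 × 10⁷) × (1.48 × 10¹⁵ / (3 × 6.42 × 10²³))^(1/3)
    = 2.15 × 10⁴ m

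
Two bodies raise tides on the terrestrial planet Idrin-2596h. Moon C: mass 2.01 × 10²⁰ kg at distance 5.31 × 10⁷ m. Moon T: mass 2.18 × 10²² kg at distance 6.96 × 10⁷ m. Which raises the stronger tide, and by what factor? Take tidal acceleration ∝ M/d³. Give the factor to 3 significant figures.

Tidal acceleration ∝ M/d³, so compare M/d³ for each.
Moon C: (2.01 × 10²⁰) / (5.31 × 10⁷)³ = 1.342 × 10⁻³
Moon T: (2.18 × 10²²) / (6.96 × 10⁷)³ = 6.466 × 10⁻²
Ratio (larger/smaller) = 48.2

Moon T, by a factor of ≈ 48.2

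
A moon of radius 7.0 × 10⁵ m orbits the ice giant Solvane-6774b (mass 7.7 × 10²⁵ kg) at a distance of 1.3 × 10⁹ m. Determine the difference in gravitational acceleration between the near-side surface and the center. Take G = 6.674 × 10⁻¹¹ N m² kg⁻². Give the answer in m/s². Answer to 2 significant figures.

The tidal stretch is the gradient of GM/d² times the body's extent r, hence the 1/d³ dependence.
a_tidal = 2GMr/d³
        = 2 × (6.674 × 10⁻¹¹) × (7.7 × 10²⁵) × (7.0 × 10⁵) / (1.3 × 10⁹)³
        = 3.3 × 10⁻⁶ m/s²

3.3 × 10⁻⁶ m/s²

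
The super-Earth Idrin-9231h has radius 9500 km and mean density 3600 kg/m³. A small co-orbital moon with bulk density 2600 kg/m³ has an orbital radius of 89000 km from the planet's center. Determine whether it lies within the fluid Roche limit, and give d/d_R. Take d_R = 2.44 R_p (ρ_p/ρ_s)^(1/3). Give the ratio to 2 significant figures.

d_R = 2.44 × (9500 km) × (3600/2600)^(1/3) = 25840 km
d/d_R = (89000) / (25840) = 3.4
Since d/d_R > 1, the body is outside the Roche limit.

outside; d/d_R ≈ 3.4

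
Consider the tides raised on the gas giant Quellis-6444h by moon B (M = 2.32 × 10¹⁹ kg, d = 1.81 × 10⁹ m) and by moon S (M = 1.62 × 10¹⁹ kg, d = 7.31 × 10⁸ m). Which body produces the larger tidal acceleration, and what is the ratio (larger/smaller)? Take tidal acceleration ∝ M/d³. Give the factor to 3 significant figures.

Compare M/d³ for the two perturbers:
Moon B: (2.32 × 10¹⁹) / (1.81 × 10⁹)³ = 3.912 × 10⁻⁹
Moon S: (1.62 × 10¹⁹) / (7.31 × 10⁸)³ = 4.147 × 10⁻⁸
Ratio (larger/smaller) = 10.6

Moon S, by a factor of ≈ 10.6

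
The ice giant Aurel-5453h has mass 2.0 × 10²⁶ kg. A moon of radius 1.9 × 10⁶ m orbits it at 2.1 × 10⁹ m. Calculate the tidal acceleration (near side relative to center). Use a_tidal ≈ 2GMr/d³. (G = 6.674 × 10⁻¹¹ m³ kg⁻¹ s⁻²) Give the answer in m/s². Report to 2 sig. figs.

5.5 × 10⁻⁶ m/s²

Δa = 2GMr/d³
   = 2 × (6.674 × 10⁻¹¹) × (2.0 × 10²⁶) × (1.9 × 10⁶) / (2.1 × 10⁹)³
   = 5.5 × 10⁻⁶ m/s²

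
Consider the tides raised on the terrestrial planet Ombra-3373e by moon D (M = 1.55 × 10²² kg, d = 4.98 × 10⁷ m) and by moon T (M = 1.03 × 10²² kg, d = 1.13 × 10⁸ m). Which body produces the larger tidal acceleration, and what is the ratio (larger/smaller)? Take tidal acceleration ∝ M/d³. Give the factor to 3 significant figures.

Moon D, by a factor of ≈ 17.6

Tidal stretch scales as M/d³; compute that for each body.
Moon D: (1.55 × 10²²) / (4.98 × 10⁷)³ = 1.255 × 10⁻¹
Moon T: (1.03 × 10²²) / (1.13 × 10⁸)³ = 7.138 × 10⁻³
Ratio (larger/smaller) = 17.6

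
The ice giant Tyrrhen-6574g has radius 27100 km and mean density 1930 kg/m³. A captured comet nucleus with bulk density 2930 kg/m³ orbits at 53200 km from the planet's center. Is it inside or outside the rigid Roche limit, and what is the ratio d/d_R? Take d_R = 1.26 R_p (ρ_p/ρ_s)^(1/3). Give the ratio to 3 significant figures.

outside; d/d_R ≈ 1.79

d_R = 1.26 × (27100 km) × (1930/2930)^(1/3) = 29710 km
d/d_R = (53200) / (29710) = 1.79
Since d/d_R > 1, the body is outside the Roche limit.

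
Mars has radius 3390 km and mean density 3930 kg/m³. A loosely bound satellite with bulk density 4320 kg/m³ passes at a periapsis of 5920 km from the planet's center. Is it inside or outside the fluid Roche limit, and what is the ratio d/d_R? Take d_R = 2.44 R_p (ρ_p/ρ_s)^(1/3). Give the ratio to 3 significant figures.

d_R = 2.44 × (3390 km) × (3930/4320)^(1/3) = 8015 km
d/d_R = (5920) / (8015) = 0.739
Since d/d_R < 1, the body is inside the Roche limit.

inside; d/d_R ≈ 0.739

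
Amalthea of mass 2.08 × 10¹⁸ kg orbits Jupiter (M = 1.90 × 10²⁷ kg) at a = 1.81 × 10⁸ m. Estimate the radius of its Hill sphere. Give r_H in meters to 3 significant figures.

1.29 × 10⁵ m

r_H ≈ a (m/3M)^(1/3)
    = (1.81 × 10⁸) × (2.08 × 10¹⁸ / (3 × 1.90 × 10²⁷))^(1/3)
    = 1.29 × 10⁵ m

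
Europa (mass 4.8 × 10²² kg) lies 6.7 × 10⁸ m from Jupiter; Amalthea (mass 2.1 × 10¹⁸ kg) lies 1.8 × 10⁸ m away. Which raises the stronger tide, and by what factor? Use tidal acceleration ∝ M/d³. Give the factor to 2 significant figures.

Europa, by a factor of ≈ 440

The tide-raising term goes as M/d³ (the gradient of a 1/d² field).
Europa: (4.8 × 10²²) / (6.7 × 10⁸)³ = 1.596 × 10⁻⁴
Amalthea: (2.1 × 10¹⁸) / (1.8 × 10⁸)³ = 3.601 × 10⁻⁷
Ratio (larger/smaller) = 440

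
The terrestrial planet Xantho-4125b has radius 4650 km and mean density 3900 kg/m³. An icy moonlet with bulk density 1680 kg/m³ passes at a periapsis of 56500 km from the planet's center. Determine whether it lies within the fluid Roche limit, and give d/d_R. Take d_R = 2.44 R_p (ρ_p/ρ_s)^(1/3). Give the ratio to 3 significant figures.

d_R = 2.44 × (4650 km) × (3900/1680)^(1/3) = 15020 km
d/d_R = (56500) / (15020) = 3.76
Since d/d_R > 1, the body is outside the Roche limit.

outside; d/d_R ≈ 3.76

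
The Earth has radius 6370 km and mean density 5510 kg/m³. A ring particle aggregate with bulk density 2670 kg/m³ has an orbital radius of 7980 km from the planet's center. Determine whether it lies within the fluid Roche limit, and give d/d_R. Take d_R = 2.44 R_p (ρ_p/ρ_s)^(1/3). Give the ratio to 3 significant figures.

inside; d/d_R ≈ 0.403

d_R = 2.44 × (6370 km) × (5510/2670)^(1/3) = 19790 km
d/d_R = (7980) / (19790) = 0.403
Since d/d_R < 1, the body is inside the Roche limit.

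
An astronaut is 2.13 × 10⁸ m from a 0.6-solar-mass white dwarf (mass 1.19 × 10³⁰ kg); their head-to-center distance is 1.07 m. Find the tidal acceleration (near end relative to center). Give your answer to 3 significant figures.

Since r ≪ d, expand the inverse-square field across one radius to get the leading 2GMr/d³ term.
Δa = 2GMr/d³
   = 2 × (6.674 × 10⁻¹¹) × (1.19 × 10³⁰) × (1.07) / (2.13 × 10⁸)³
   = 1.76 × 10⁻⁵ m/s²

1.76 × 10⁻⁵ m/s²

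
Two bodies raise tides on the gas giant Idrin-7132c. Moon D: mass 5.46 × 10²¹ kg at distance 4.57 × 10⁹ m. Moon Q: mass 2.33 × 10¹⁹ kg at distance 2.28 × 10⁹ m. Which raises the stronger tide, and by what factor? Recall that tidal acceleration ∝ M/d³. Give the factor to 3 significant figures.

Moon D, by a factor of ≈ 29.1

Compare M/d³ for the two perturbers:
Moon D: (5.46 × 10²¹) / (4.57 × 10⁹)³ = 5.721 × 10⁻⁸
Moon Q: (2.33 × 10¹⁹) / (2.28 × 10⁹)³ = 1.966 × 10⁻⁹
Ratio (larger/smaller) = 29.1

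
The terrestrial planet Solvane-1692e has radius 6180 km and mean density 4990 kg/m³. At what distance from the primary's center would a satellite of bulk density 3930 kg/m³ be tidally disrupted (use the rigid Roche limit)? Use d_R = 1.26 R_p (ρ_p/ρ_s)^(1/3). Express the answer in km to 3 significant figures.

8430 km

d_R = 1.26 × 6180 km × (4990/3930)^(1/3)
    = 8430 km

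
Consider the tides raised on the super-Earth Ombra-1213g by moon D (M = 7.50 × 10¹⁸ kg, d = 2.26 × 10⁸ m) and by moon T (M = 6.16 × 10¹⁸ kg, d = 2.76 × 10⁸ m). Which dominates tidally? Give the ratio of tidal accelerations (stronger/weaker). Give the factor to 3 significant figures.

Moon D, by a factor of ≈ 2.22

Compare M/d³ for the two perturbers:
Moon D: (7.50 × 10¹⁸) / (2.26 × 10⁸)³ = 6.497 × 10⁻⁷
Moon T: (6.16 × 10¹⁸) / (2.76 × 10⁸)³ = 2.930 × 10⁻⁷
Ratio (larger/smaller) = 2.22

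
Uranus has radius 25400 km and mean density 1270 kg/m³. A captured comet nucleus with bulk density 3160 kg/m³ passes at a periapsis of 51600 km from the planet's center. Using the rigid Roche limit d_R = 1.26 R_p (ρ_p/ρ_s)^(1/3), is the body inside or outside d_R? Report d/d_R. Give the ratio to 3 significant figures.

d_R = 1.26 × (25400 km) × (1270/3160)^(1/3) = 23620 km
d/d_R = (51600) / (23620) = 2.18
Since d/d_R > 1, the body is outside the Roche limit.

outside; d/d_R ≈ 2.18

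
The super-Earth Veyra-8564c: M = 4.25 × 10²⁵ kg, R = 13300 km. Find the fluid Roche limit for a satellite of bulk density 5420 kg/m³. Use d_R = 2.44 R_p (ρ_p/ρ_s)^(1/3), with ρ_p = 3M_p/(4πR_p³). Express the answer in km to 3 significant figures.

ρ_p = 3M_p/(4πR_p³) = 3 × (4.25 × 10²⁵) / (4π × (1.33 × 10⁷ m)³) = 4310 kg/m³
d_R = 2.44 × 13300 km × (4310/5420)^(1/3)
    = 30100 km

30100 km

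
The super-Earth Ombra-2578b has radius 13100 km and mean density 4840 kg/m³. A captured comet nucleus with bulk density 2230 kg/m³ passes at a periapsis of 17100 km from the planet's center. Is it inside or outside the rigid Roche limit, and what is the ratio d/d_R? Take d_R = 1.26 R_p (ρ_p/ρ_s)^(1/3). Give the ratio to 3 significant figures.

inside; d/d_R ≈ 0.800

d_R = 1.26 × (13100 km) × (4840/2230)^(1/3) = 21370 km
d/d_R = (17100) / (21370) = 0.800
Since d/d_R < 1, the body is inside the Roche limit.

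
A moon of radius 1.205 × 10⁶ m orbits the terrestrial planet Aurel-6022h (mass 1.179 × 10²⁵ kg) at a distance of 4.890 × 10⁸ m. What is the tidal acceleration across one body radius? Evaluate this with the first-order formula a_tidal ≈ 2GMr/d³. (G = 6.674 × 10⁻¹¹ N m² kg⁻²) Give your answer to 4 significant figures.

1.622 × 10⁻⁵ m/s²

Since r ≪ d, expand the inverse-square field across one radius to get the leading 2GMr/d³ term.
Δa = 2GMr/d³
   = 2 × (6.674 × 10⁻¹¹) × (1.179 × 10²⁵) × (1.205 × 10⁶) / (4.890 × 10⁸)³
   = 1.622 × 10⁻⁵ m/s²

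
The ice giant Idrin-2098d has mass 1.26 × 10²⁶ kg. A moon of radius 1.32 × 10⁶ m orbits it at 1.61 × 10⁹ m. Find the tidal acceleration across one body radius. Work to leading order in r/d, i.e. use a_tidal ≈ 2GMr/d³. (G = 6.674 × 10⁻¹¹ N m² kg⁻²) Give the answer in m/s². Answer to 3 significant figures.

5.32 × 10⁻⁶ m/s²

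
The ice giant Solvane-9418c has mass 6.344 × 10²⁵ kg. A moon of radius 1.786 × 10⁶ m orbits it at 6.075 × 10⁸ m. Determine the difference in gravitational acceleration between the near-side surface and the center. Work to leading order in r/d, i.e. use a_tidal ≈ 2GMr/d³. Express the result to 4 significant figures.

a_tidal = 2GMr/d³
        = 2 × (6.674 × 10⁻¹¹) × (6.344 × 10²⁵) × (1.786 × 10⁶) / (6.075 × 10⁸)³
        = 6.746 × 10⁻⁵ m/s²

6.746 × 10⁻⁵ m/s²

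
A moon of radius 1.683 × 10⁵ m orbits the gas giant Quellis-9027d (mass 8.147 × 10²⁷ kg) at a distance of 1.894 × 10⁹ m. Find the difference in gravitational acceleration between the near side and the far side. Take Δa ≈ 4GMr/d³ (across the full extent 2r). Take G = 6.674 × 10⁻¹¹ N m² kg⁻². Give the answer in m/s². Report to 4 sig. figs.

5.388 × 10⁻⁵ m/s²

Near-to-far spans 2r, so the tidal difference is twice the near-to-center value: 4GMr/d³.
a_tidal = 4GMr/d³
        = 4 × (6.674 × 10⁻¹¹) × (8.147 × 10²⁷) × (1.683 × 10⁵) / (1.894 × 10⁹)³
        = 5.388 × 10⁻⁵ m/s²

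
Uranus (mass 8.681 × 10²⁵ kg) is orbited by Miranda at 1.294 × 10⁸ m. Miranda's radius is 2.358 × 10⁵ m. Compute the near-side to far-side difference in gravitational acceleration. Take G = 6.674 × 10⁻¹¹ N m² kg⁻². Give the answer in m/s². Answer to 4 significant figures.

a_tidal = 4GMr/d³
        = 4 × (6.674 × 10⁻¹¹) × (8.681 × 10²⁵) × (2.358 × 10⁵) / (1.294 × 10⁸)³
        = 2.522 × 10⁻³ m/s²

2.522 × 10⁻³ m/s²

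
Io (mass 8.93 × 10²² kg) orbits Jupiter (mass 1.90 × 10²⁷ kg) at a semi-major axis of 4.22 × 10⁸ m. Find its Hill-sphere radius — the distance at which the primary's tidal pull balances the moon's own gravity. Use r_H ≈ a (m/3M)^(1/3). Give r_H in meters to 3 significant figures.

1.06 × 10⁷ m

r_H ≈ a (m/3M)^(1/3)
    = (4.22 × 10⁸) × (8.93 × 10²² / (3 × 1.90 × 10²⁷))^(1/3)
    = 1.06 × 10⁷ m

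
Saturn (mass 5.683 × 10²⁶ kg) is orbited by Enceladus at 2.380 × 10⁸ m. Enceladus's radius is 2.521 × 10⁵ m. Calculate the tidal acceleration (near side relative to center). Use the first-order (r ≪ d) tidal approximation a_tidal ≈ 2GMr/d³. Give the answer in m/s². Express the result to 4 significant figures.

1.419 × 10⁻³ m/s²

a_tidal = 2GMr/d³
        = 2 × (6.674 × 10⁻¹¹) × (5.683 × 10²⁶) × (2.521 × 10⁵) / (2.380 × 10⁸)³
        = 1.419 × 10⁻³ m/s²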